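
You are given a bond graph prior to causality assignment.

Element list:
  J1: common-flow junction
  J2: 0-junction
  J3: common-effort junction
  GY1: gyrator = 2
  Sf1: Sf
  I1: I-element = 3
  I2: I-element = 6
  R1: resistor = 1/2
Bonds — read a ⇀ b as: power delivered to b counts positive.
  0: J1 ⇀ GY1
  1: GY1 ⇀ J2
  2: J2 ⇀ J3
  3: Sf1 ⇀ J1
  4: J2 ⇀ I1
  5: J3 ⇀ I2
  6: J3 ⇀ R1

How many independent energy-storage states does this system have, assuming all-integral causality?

2  (I1, I2 all integral)

#3 |Sf1  (Sf1 (Sf) sets flow on bond)
#0 |J1  (J1: bond 3 brought flow, rest push out)
#1 |J2  (GY1: gyrator matches bond 0)
#2 |J3  (J2 effort already set via bond 1)
#4 |I1  (J2: bond 1 brought effort, rest push out)
#5 |I2  (J3 effort already set via bond 2)
#6 |R1  (J3 effort already set via bond 2)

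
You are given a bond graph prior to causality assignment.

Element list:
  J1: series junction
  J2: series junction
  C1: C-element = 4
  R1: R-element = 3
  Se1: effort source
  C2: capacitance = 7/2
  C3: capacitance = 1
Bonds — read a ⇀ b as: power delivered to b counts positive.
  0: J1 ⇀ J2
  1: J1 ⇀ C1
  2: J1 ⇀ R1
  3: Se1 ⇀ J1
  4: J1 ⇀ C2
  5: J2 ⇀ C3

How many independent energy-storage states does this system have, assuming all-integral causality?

3  (C1, C2, C3 all integral)

β3 →J1  (Se1: effort source, stroke at far end)
β1 →J1  (C1 integral (e out))
β4 →J1  (prefer integral on C2)
β5 →J2  (C3 integral (e out))
β0 →J1  (closing 1-jn rule on J2)
β2 →R1  (closing 1-jn rule on J1)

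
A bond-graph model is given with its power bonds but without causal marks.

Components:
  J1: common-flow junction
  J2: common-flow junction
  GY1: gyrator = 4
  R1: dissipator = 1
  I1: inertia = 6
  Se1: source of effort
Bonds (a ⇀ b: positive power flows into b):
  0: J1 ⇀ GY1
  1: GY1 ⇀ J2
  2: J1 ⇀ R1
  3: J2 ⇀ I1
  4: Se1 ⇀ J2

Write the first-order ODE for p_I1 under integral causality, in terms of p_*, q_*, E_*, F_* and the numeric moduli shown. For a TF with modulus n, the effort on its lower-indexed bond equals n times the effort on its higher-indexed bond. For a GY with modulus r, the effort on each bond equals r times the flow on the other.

#4 stroke at J2  (Se1 (Se) sets effort on bond)
#3 stroke at I1  (I1: I, integral causality)
#1 stroke at J2  (common-f at J2 fixed by 3)
#0 stroke at J1  (through GY1, causality inverts; strokes same side of GY1)
#2 stroke at R1  (J1: last free bond brings flow in)

dp_I1/dt = E_Se1 - 8*p_I1/3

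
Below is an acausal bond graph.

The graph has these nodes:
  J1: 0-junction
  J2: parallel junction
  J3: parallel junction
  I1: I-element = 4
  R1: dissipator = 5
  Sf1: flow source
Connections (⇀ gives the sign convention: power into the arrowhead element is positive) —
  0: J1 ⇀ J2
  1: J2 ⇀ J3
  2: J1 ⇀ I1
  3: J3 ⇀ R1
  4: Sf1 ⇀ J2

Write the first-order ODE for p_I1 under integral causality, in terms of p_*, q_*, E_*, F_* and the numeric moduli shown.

dp_I1/dt = 5*F_Sf1 - 5*p_I1/4

β4 →Sf1  (Sf1 (Sf) sets flow on bond)
β2 →I1  (I1 integral (f out))
β0 →J1  (only one effort-in slot at J1)
β1 →J2  (J2: last free bond brings effort in)
β3 →J3  (closing 0-jn rule on J3)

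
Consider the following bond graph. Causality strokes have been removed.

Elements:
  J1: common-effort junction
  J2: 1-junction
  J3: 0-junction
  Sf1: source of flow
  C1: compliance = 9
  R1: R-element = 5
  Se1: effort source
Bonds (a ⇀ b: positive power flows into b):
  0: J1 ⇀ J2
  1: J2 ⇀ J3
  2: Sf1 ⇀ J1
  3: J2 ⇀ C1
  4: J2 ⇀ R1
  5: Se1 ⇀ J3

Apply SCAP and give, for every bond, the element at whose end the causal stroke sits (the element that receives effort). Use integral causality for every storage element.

bond 0 stroke→J1
bond 1 stroke→J2
bond 2 stroke→Sf1
bond 3 stroke→J2
bond 4 stroke→J2
bond 5 stroke→J3

b2 →Sf1  (Sf1 (Sf) sets flow on bond)
b5 →J3  (Se1 fixes effort; stroke away)
b0 →J1  (J1: last free bond brings effort in)
b1 →J2  (J2 flow already set via bond 0)
b3 →J2  (J2 flow already set via bond 0)
b4 →J2  (1-jn J2 has f-setter on 0)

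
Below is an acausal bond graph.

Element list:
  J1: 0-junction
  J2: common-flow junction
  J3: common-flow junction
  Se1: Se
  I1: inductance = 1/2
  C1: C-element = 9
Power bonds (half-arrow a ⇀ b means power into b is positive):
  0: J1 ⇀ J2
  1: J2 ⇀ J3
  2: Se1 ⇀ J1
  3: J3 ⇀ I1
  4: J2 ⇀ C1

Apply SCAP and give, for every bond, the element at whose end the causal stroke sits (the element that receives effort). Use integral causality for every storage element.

β0 →J2
β1 →J3
β2 →J1
β3 →I1
β4 →J2

β2 →J1  (Se1 fixes effort; stroke away)
β0 →J2  (0-jn J1 has e-setter on 2)
β3 →I1  (I1 integral (f out))
β1 →J3  (J3: bond 3 brought flow, rest push out)
β4 →J2  (1-jn J2 has f-setter on 1)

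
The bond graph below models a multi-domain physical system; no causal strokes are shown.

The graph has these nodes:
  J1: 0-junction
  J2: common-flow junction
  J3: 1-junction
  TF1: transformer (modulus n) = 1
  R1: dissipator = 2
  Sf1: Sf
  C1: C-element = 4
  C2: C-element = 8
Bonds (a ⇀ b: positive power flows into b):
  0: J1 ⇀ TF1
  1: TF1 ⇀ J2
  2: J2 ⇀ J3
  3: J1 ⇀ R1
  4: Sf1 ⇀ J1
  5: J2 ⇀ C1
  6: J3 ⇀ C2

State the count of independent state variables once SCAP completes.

b4 stroke at Sf1  (Sf1 (Sf) sets flow on bond)
b5 stroke at J2  (C1 integral (e out))
b6 stroke at J3  (prefer integral on C2)
b2 stroke at J2  (J3: last free bond brings flow in)
b1 stroke at TF1  (J2: last free bond brings flow in)
b0 stroke at J1  (through TF1, causality passes straight; one stroke at TF1)
b3 stroke at R1  (J1 effort already set via bond 0)

2  (C1, C2 all integral)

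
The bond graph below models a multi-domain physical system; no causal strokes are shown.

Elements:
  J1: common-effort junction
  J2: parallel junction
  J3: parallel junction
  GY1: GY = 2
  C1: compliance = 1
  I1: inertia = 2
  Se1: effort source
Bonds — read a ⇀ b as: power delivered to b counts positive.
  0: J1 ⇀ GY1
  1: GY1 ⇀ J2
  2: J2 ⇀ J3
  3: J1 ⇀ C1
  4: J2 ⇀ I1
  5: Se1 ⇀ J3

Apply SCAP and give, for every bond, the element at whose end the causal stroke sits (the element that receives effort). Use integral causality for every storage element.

b5 |J3  (source Se1 imposes e)
b2 |J2  (common-e at J3 fixed by 5)
b1 |GY1  (common-e at J2 fixed by 2)
b4 |I1  (J2: bond 2 brought effort, rest push out)
b0 |GY1  (GY1 both-in/both-out from 1)
b3 |J1  (J1: last free bond brings effort in)

#0 stroke at GY1
#1 stroke at GY1
#2 stroke at J2
#3 stroke at J1
#4 stroke at I1
#5 stroke at J3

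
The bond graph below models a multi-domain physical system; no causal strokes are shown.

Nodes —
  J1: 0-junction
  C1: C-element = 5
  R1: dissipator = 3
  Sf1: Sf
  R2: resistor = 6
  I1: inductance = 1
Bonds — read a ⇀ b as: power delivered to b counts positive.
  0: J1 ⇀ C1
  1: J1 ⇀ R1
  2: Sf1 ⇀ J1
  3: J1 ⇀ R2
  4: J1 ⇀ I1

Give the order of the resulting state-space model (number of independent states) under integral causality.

2  (C1, I1 all integral)

#2 |Sf1  (Sf1 fixes flow; stroke at Sf1)
#0 |J1  (C1: C, integral causality)
#1 |R1  (0-jn J1 has e-setter on 0)
#3 |R2  (J1 effort already set via bond 0)
#4 |I1  (0-jn J1 has e-setter on 0)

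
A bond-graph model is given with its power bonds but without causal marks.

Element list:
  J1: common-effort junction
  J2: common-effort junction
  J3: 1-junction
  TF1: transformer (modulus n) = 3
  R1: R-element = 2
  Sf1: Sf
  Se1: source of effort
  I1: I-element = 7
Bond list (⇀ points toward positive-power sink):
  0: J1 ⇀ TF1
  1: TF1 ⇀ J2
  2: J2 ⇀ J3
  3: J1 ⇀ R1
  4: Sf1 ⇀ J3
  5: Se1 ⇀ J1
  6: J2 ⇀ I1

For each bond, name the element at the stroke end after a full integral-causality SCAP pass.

β4 |Sf1  (Sf1 (Sf) sets flow on bond)
β5 |J1  (source Se1 imposes e)
β0 |TF1  (common-e at J1 fixed by 5)
β3 |R1  (J1 effort already set via bond 5)
β2 |J3  (common-f at J3 fixed by 4)
β1 |J2  (TF1: transformer flips bond 0)
β6 |I1  (common-e at J2 fixed by 1)

b0 →TF1
b1 →J2
b2 →J3
b3 →R1
b4 →Sf1
b5 →J1
b6 →I1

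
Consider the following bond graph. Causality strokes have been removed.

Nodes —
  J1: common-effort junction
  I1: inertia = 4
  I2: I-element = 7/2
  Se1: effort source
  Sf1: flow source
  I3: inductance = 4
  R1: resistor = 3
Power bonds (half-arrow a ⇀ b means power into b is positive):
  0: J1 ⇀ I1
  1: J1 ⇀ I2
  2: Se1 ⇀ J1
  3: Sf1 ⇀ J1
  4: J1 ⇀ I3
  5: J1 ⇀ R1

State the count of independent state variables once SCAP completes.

3  (I1, I2, I3 all integral)

bond 2 stroke at J1  (Se1 fixes effort; stroke away)
bond 3 stroke at Sf1  (Sf1: flow source, stroke at near end)
bond 0 stroke at I1  (0-jn J1 has e-setter on 2)
bond 1 stroke at I2  (common-e at J1 fixed by 2)
bond 4 stroke at I3  (0-jn J1 has e-setter on 2)
bond 5 stroke at R1  (0-jn J1 has e-setter on 2)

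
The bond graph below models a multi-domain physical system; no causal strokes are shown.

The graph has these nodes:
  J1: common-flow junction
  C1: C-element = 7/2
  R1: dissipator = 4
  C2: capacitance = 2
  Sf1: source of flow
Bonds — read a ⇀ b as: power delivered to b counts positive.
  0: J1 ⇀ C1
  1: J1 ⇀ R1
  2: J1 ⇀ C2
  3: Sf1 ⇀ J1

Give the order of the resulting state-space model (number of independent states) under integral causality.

2  (C1, C2 all integral)

#3 →Sf1  (Sf1 (Sf) sets flow on bond)
#0 →J1  (J1: bond 3 brought flow, rest push out)
#1 →J1  (1-jn J1 has f-setter on 3)
#2 →J1  (common-f at J1 fixed by 3)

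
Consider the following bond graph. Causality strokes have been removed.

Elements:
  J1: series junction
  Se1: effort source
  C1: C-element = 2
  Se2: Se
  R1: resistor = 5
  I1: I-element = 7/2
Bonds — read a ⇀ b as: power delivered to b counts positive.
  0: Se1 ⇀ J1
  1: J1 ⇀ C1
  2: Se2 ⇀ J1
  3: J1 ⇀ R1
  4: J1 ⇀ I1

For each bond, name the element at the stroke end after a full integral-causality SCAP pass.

β0 →J1  (source Se1 imposes e)
β2 →J1  (Se2 (Se) sets effort on bond)
β1 →J1  (C1 integral (e out))
β4 →I1  (I1: I, integral causality)
β3 →J1  (common-f at J1 fixed by 4)

b0 |J1
b1 |J1
b2 |J1
b3 |J1
b4 |I1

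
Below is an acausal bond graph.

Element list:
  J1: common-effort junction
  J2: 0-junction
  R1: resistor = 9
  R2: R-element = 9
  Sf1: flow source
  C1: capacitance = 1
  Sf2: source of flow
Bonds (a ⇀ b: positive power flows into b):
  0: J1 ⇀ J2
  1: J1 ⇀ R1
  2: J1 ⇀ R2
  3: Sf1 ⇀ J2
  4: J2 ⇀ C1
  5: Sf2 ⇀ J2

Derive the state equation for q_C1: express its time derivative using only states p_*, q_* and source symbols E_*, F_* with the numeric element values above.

dq_C1/dt = F_Sf1 + F_Sf2 - 2*q_C1/9

#3 stroke→Sf1  (source Sf1 imposes f)
#5 stroke→Sf2  (Sf2: flow source, stroke at near end)
#4 stroke→J2  (prefer integral on C1)
#0 stroke→J1  (J2: bond 4 brought effort, rest push out)
#1 stroke→R1  (0-jn J1 has e-setter on 0)
#2 stroke→R2  (J1: bond 0 brought effort, rest push out)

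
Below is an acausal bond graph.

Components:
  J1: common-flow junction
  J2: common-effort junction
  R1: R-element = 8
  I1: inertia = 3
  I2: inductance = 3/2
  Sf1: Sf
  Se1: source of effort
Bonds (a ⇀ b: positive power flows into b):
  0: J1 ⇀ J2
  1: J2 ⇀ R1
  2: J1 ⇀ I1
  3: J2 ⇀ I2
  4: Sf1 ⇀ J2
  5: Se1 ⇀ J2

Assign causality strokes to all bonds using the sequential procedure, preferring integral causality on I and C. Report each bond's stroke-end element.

b0 |J1
b1 |R1
b2 |I1
b3 |I2
b4 |Sf1
b5 |J2

β4 |Sf1  (Sf1: flow source, stroke at near end)
β5 |J2  (Se1 (Se) sets effort on bond)
β0 |J1  (J2: bond 5 brought effort, rest push out)
β1 |R1  (J2: bond 5 brought effort, rest push out)
β3 |I2  (common-e at J2 fixed by 5)
β2 |I1  (closing 1-jn rule on J1)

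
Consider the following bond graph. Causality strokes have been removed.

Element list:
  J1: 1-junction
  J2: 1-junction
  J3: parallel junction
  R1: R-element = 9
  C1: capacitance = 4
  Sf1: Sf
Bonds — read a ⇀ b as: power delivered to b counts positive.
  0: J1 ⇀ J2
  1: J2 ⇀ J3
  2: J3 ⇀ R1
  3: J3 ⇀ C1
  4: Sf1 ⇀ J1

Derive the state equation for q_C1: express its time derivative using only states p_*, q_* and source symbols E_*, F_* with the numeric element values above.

dq_C1/dt = F_Sf1 - q_C1/36

#4 stroke→Sf1  (Sf1 (Sf) sets flow on bond)
#0 stroke→J1  (1-jn J1 has f-setter on 4)
#1 stroke→J2  (common-f at J2 fixed by 0)
#3 stroke→J3  (C1: C, integral causality)
#2 stroke→R1  (J3: bond 3 brought effort, rest push out)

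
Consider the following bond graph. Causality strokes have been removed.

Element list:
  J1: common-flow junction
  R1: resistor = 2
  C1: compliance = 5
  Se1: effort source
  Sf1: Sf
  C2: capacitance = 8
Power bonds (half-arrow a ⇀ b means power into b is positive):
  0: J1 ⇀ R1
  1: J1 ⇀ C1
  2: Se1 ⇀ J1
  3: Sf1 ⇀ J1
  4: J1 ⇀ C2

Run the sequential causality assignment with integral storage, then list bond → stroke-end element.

β2 →J1  (Se1: effort source, stroke at far end)
β3 →Sf1  (Sf1 (Sf) sets flow on bond)
β0 →J1  (1-jn J1 has f-setter on 3)
β1 →J1  (J1: bond 3 brought flow, rest push out)
β4 →J1  (J1 flow already set via bond 3)

β0 stroke→J1
β1 stroke→J1
β2 stroke→J1
β3 stroke→Sf1
β4 stroke→J1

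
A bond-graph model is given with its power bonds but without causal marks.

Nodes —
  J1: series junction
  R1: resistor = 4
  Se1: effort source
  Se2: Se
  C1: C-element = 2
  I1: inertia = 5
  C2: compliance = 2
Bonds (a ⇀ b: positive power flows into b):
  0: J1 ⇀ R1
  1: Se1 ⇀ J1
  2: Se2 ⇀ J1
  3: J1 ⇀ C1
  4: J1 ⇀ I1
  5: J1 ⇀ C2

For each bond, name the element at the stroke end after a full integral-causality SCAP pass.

b0 |J1
b1 |J1
b2 |J1
b3 |J1
b4 |I1
b5 |J1

b1 →J1  (Se1: effort source, stroke at far end)
b2 →J1  (Se2: effort source, stroke at far end)
b3 →J1  (C1: C, integral causality)
b4 →I1  (I1 outputs flow p/I1)
b0 →J1  (1-jn J1 has f-setter on 4)
b5 →J1  (1-jn J1 has f-setter on 4)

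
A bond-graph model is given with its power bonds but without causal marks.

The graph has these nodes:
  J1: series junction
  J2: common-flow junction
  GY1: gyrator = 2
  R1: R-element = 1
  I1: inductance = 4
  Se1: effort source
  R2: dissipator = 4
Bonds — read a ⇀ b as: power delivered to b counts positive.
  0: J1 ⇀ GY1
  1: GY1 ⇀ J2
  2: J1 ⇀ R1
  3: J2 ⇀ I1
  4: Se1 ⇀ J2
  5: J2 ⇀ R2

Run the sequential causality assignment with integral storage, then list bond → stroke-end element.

b0 →J1
b1 →J2
b2 →R1
b3 →I1
b4 →J2
b5 →J2

bond 4 →J2  (source Se1 imposes e)
bond 3 →I1  (I1 outputs flow p/I1)
bond 1 →J2  (common-f at J2 fixed by 3)
bond 5 →J2  (1-jn J2 has f-setter on 3)
bond 0 →J1  (GY GY1: same side as bond 1)
bond 2 →R1  (J1 needs exactly one f-in)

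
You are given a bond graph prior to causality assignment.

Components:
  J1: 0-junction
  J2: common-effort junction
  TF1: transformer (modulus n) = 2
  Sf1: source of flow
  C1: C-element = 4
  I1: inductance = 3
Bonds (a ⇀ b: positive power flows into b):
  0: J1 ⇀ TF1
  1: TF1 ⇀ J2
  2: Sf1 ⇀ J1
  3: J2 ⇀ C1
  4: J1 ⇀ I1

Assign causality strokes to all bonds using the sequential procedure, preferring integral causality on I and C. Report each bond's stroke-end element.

b0 stroke at J1
b1 stroke at TF1
b2 stroke at Sf1
b3 stroke at J2
b4 stroke at I1

#2 stroke at Sf1  (Sf1 fixes flow; stroke at Sf1)
#3 stroke at J2  (prefer integral on C1)
#1 stroke at TF1  (0-jn J2 has e-setter on 3)
#0 stroke at J1  (TF1 one-in-one-out from 1)
#4 stroke at I1  (J1 effort already set via bond 0)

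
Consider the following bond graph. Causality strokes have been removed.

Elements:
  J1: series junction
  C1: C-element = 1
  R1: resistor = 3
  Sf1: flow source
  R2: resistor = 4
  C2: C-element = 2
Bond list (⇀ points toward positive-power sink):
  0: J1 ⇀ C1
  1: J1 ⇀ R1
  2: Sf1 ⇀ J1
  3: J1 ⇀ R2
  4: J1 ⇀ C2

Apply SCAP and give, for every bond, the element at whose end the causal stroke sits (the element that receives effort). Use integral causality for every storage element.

bond 0 stroke at J1
bond 1 stroke at J1
bond 2 stroke at Sf1
bond 3 stroke at J1
bond 4 stroke at J1

β2 →Sf1  (source Sf1 imposes f)
β0 →J1  (common-f at J1 fixed by 2)
β1 →J1  (J1: bond 2 brought flow, rest push out)
β3 →J1  (common-f at J1 fixed by 2)
β4 →J1  (1-jn J1 has f-setter on 2)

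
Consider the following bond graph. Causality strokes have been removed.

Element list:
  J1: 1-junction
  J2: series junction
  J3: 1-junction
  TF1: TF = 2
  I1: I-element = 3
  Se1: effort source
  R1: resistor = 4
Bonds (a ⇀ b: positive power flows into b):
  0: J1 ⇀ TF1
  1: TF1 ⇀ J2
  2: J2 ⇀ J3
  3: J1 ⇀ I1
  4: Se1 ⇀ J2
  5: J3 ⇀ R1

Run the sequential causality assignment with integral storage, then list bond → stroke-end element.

bond 0 |J1
bond 1 |TF1
bond 2 |J2
bond 3 |I1
bond 4 |J2
bond 5 |J3

b4 stroke at J2  (Se1: effort source, stroke at far end)
b3 stroke at I1  (prefer integral on I1)
b0 stroke at J1  (common-f at J1 fixed by 3)
b1 stroke at TF1  (TF1: transformer flips bond 0)
b2 stroke at J2  (common-f at J2 fixed by 1)
b5 stroke at J3  (J3 flow already set via bond 2)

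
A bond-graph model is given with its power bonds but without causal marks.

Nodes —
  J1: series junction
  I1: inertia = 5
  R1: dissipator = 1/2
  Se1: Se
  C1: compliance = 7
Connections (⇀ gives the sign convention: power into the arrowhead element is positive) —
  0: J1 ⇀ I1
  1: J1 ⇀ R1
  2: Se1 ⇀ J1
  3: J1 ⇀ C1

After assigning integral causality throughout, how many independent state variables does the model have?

b2 stroke→J1  (Se1 fixes effort; stroke away)
b0 stroke→I1  (prefer integral on I1)
b1 stroke→J1  (J1: bond 0 brought flow, rest push out)
b3 stroke→J1  (common-f at J1 fixed by 0)

2  (C1, I1 all integral)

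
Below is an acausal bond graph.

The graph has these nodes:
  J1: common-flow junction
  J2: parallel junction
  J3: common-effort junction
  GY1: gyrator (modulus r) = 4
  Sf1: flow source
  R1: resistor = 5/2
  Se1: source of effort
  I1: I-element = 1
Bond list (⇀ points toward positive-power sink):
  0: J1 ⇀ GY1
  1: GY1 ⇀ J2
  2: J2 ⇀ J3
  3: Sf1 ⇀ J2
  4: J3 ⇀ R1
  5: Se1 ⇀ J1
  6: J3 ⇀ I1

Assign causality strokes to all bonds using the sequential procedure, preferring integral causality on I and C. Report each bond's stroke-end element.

β0 →GY1
β1 →GY1
β2 →J2
β3 →Sf1
β4 →J3
β5 →J1
β6 →I1

β3 stroke→Sf1  (Sf1 fixes flow; stroke at Sf1)
β5 stroke→J1  (Se1 (Se) sets effort on bond)
β0 stroke→GY1  (J1: last free bond brings flow in)
β1 stroke→GY1  (GY1: gyrator matches bond 0)
β2 stroke→J2  (only one effort-in slot at J2)
β6 stroke→I1  (I1: I, integral causality)
β4 stroke→J3  (J3: last free bond brings effort in)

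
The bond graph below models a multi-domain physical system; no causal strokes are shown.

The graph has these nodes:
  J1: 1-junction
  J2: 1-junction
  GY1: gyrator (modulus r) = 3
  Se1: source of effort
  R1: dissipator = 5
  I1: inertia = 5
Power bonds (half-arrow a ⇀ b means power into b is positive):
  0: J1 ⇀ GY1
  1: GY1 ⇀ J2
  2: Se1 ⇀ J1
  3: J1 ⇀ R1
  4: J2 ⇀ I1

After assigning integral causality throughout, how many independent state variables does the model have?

#2 stroke→J1  (Se1 fixes effort; stroke away)
#4 stroke→I1  (I1: I, integral causality)
#1 stroke→J2  (J2 flow already set via bond 4)
#0 stroke→J1  (GY GY1: same side as bond 1)
#3 stroke→R1  (J1 needs exactly one f-in)

1  (I1 all integral)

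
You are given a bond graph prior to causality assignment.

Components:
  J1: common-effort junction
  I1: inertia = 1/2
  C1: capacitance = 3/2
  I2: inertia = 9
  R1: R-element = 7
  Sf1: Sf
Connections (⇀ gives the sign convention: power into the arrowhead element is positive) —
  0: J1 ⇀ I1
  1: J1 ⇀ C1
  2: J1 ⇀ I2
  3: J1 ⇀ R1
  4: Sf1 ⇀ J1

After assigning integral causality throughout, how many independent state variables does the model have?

3  (C1, I1, I2 all integral)

bond 4 |Sf1  (Sf1 fixes flow; stroke at Sf1)
bond 0 |I1  (I1: I, integral causality)
bond 1 |J1  (C1 integral (e out))
bond 2 |I2  (common-e at J1 fixed by 1)
bond 3 |R1  (common-e at J1 fixed by 1)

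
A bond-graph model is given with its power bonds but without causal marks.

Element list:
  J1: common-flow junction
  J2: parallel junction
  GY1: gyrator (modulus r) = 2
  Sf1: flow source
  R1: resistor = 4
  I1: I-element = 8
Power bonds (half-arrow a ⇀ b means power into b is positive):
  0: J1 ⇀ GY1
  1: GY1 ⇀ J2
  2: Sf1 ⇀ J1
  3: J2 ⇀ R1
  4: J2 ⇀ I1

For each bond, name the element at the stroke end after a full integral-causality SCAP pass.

bond 0 |J1
bond 1 |J2
bond 2 |Sf1
bond 3 |R1
bond 4 |I1

#2 stroke→Sf1  (source Sf1 imposes f)
#0 stroke→J1  (common-f at J1 fixed by 2)
#1 stroke→J2  (GY GY1: same side as bond 0)
#3 stroke→R1  (common-e at J2 fixed by 1)
#4 stroke→I1  (0-jn J2 has e-setter on 1)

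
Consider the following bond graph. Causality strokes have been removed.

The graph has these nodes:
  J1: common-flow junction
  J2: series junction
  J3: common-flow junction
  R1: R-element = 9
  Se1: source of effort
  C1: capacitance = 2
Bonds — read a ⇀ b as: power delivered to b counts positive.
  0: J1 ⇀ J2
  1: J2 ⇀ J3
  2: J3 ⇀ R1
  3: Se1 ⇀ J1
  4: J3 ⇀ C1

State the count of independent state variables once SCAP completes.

bond 3 stroke at J1  (Se1 (Se) sets effort on bond)
bond 0 stroke at J2  (J1: last free bond brings flow in)
bond 1 stroke at J3  (J2: last free bond brings flow in)
bond 4 stroke at J3  (C1 integral (e out))
bond 2 stroke at R1  (closing 1-jn rule on J3)

1  (C1 all integral)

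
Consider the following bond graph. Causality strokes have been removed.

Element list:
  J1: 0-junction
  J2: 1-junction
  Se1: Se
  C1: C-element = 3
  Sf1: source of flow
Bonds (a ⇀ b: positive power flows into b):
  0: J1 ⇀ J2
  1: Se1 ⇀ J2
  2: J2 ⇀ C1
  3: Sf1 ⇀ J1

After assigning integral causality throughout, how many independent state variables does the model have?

bond 1 stroke at J2  (Se1 fixes effort; stroke away)
bond 3 stroke at Sf1  (source Sf1 imposes f)
bond 0 stroke at J1  (J1 needs exactly one e-in)
bond 2 stroke at J2  (J2: bond 0 brought flow, rest push out)

1  (C1 all integral)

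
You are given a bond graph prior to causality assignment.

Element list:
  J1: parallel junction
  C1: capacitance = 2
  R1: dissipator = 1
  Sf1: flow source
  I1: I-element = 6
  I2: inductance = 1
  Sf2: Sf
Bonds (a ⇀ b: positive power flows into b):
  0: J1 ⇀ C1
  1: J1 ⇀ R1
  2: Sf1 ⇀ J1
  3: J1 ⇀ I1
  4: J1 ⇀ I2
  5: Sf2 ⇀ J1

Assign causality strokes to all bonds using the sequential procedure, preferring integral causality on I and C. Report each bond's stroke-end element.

#0 stroke at J1
#1 stroke at R1
#2 stroke at Sf1
#3 stroke at I1
#4 stroke at I2
#5 stroke at Sf2

#2 stroke→Sf1  (Sf1 (Sf) sets flow on bond)
#5 stroke→Sf2  (source Sf2 imposes f)
#0 stroke→J1  (C1: C, integral causality)
#1 stroke→R1  (J1: bond 0 brought effort, rest push out)
#3 stroke→I1  (J1 effort already set via bond 0)
#4 stroke→I2  (0-jn J1 has e-setter on 0)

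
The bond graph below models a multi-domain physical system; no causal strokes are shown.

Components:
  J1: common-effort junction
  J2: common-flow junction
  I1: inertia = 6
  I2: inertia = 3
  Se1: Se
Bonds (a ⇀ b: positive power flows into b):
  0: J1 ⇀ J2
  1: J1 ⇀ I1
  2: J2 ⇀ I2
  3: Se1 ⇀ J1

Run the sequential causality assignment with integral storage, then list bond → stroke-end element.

b3 |J1  (Se1 fixes effort; stroke away)
b0 |J2  (0-jn J1 has e-setter on 3)
b1 |I1  (common-e at J1 fixed by 3)
b2 |I2  (J2: last free bond brings flow in)

#0 →J2
#1 →I1
#2 →I2
#3 →J1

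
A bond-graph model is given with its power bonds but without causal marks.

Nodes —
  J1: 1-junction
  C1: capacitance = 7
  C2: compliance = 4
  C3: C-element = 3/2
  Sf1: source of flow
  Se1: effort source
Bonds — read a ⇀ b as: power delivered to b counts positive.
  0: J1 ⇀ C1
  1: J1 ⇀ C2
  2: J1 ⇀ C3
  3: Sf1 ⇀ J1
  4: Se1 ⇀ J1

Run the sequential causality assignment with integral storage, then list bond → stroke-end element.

β0 →J1
β1 →J1
β2 →J1
β3 →Sf1
β4 →J1

bond 3 stroke at Sf1  (Sf1 (Sf) sets flow on bond)
bond 4 stroke at J1  (Se1 fixes effort; stroke away)
bond 0 stroke at J1  (common-f at J1 fixed by 3)
bond 1 stroke at J1  (common-f at J1 fixed by 3)
bond 2 stroke at J1  (common-f at J1 fixed by 3)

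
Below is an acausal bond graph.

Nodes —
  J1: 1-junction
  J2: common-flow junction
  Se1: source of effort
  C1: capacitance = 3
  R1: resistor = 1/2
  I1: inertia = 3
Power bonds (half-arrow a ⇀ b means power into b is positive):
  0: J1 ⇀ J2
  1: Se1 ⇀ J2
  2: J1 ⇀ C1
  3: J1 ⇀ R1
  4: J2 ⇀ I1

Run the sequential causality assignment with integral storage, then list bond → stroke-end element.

bond 1 stroke at J2  (source Se1 imposes e)
bond 2 stroke at J1  (prefer integral on C1)
bond 4 stroke at I1  (I1: I, integral causality)
bond 0 stroke at J2  (common-f at J2 fixed by 4)
bond 3 stroke at J1  (common-f at J1 fixed by 0)

bond 0 |J2
bond 1 |J2
bond 2 |J1
bond 3 |J1
bond 4 |I1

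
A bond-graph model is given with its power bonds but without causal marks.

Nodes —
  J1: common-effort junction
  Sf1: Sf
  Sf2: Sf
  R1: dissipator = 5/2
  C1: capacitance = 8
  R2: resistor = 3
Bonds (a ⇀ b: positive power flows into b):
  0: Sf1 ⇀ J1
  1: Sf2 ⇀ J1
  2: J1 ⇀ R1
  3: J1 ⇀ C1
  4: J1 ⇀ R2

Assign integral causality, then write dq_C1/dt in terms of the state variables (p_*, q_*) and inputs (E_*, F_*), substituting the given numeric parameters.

#0 |Sf1  (source Sf1 imposes f)
#1 |Sf2  (Sf2 fixes flow; stroke at Sf2)
#3 |J1  (C1 outputs effort q/C1)
#2 |R1  (J1: bond 3 brought effort, rest push out)
#4 |R2  (0-jn J1 has e-setter on 3)

dq_C1/dt = F_Sf1 + F_Sf2 - 11*q_C1/120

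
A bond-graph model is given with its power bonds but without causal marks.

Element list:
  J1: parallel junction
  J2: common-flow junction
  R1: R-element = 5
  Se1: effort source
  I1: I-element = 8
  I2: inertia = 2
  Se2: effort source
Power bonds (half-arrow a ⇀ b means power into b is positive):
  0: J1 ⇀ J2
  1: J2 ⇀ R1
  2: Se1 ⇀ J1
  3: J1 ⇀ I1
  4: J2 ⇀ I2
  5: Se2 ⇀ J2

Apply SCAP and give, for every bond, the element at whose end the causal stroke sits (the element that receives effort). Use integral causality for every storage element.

bond 0 |J2
bond 1 |J2
bond 2 |J1
bond 3 |I1
bond 4 |I2
bond 5 |J2

bond 2 →J1  (Se1: effort source, stroke at far end)
bond 5 →J2  (Se2: effort source, stroke at far end)
bond 0 →J2  (0-jn J1 has e-setter on 2)
bond 3 →I1  (J1 effort already set via bond 2)
bond 4 →I2  (I2 outputs flow p/I2)
bond 1 →J2  (J2: bond 4 brought flow, rest push out)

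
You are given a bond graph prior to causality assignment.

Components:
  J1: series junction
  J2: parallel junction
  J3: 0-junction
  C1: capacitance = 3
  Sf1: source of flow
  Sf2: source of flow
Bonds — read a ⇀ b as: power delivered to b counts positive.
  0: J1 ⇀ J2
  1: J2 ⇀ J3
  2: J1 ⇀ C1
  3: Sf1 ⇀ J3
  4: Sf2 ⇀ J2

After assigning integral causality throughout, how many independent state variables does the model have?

#3 →Sf1  (Sf1 (Sf) sets flow on bond)
#4 →Sf2  (source Sf2 imposes f)
#1 →J3  (J3 needs exactly one e-in)
#0 →J2  (J2 needs exactly one e-in)
#2 →J1  (J1 flow already set via bond 0)

1  (C1 all integral)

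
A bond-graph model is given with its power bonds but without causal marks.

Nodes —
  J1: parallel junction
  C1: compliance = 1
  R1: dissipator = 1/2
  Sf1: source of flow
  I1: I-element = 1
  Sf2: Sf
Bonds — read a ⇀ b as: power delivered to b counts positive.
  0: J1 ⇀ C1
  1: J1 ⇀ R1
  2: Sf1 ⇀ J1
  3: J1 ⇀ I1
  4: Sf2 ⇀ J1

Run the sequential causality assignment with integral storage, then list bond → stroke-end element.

bond 2 →Sf1  (Sf1 fixes flow; stroke at Sf1)
bond 4 →Sf2  (Sf2 fixes flow; stroke at Sf2)
bond 0 →J1  (C1: C, integral causality)
bond 1 →R1  (0-jn J1 has e-setter on 0)
bond 3 →I1  (0-jn J1 has e-setter on 0)

#0 stroke→J1
#1 stroke→R1
#2 stroke→Sf1
#3 stroke→I1
#4 stroke→Sf2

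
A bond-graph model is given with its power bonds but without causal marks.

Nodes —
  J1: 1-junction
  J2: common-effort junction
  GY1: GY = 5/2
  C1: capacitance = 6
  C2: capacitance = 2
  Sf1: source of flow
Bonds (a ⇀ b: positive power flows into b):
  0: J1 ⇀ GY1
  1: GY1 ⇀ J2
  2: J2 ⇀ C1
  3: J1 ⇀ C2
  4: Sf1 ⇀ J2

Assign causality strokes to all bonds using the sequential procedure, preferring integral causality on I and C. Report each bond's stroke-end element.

#0 →GY1
#1 →GY1
#2 →J2
#3 →J1
#4 →Sf1

#4 →Sf1  (source Sf1 imposes f)
#2 →J2  (C1: C, integral causality)
#1 →GY1  (common-e at J2 fixed by 2)
#0 →GY1  (GY1 both-in/both-out from 1)
#3 →J1  (J1 flow already set via bond 0)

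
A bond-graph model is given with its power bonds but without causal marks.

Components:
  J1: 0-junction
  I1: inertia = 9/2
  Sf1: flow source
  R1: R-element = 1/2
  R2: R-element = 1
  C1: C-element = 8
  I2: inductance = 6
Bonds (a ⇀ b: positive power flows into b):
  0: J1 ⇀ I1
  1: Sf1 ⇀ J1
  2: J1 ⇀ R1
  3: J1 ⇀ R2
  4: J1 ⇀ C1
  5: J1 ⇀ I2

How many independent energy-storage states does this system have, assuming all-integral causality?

3  (C1, I1, I2 all integral)

β1 |Sf1  (Sf1 fixes flow; stroke at Sf1)
β0 |I1  (I1: I, integral causality)
β4 |J1  (C1: C, integral causality)
β2 |R1  (J1: bond 4 brought effort, rest push out)
β3 |R2  (common-e at J1 fixed by 4)
β5 |I2  (J1 effort already set via bond 4)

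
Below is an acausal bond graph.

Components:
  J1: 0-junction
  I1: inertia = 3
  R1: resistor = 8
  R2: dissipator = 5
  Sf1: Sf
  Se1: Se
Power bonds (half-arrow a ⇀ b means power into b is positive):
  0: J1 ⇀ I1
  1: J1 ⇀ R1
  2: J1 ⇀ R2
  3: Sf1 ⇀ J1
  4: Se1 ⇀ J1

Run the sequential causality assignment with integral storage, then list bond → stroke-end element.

bond 0 stroke at I1
bond 1 stroke at R1
bond 2 stroke at R2
bond 3 stroke at Sf1
bond 4 stroke at J1

b3 stroke at Sf1  (Sf1 (Sf) sets flow on bond)
b4 stroke at J1  (Se1: effort source, stroke at far end)
b0 stroke at I1  (J1: bond 4 brought effort, rest push out)
b1 stroke at R1  (J1: bond 4 brought effort, rest push out)
b2 stroke at R2  (0-jn J1 has e-setter on 4)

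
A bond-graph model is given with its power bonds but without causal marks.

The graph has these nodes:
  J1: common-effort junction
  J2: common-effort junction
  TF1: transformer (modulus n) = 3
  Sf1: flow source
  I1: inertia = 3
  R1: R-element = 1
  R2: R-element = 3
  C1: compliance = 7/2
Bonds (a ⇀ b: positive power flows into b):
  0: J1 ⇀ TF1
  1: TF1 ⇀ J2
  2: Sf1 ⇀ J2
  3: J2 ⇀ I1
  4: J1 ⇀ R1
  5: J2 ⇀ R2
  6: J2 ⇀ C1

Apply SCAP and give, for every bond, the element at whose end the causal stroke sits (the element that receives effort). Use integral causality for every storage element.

bond 0 →J1
bond 1 →TF1
bond 2 →Sf1
bond 3 →I1
bond 4 →R1
bond 5 →R2
bond 6 →J2

b2 →Sf1  (Sf1: flow source, stroke at near end)
b3 →I1  (I1: I, integral causality)
b6 →J2  (prefer integral on C1)
b1 →TF1  (0-jn J2 has e-setter on 6)
b5 →R2  (J2: bond 6 brought effort, rest push out)
b0 →J1  (TF TF1: opposite of bond 1)
b4 →R1  (0-jn J1 has e-setter on 0)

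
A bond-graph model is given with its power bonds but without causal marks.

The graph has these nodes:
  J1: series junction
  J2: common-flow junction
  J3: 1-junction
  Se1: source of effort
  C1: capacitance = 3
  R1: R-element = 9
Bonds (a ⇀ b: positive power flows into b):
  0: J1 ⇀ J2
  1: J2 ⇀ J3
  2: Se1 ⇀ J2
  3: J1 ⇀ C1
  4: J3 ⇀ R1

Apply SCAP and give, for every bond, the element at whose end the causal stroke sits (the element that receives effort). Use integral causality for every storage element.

β0 →J2
β1 →J3
β2 →J2
β3 →J1
β4 →R1

b2 stroke at J2  (Se1 fixes effort; stroke away)
b3 stroke at J1  (prefer integral on C1)
b0 stroke at J2  (J1 needs exactly one f-in)
b1 stroke at J3  (closing 1-jn rule on J2)
b4 stroke at R1  (closing 1-jn rule on J3)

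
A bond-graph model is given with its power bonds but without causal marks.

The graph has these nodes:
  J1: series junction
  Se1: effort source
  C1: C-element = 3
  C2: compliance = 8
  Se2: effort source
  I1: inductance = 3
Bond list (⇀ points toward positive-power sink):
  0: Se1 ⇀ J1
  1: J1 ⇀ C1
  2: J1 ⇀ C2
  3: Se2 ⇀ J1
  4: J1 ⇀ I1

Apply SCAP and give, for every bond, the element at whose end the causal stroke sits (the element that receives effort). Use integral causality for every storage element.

#0 |J1  (Se1 fixes effort; stroke away)
#3 |J1  (source Se2 imposes e)
#1 |J1  (C1 integral (e out))
#2 |J1  (C2: C, integral causality)
#4 |I1  (J1 needs exactly one f-in)

bond 0 →J1
bond 1 →J1
bond 2 →J1
bond 3 →J1
bond 4 →I1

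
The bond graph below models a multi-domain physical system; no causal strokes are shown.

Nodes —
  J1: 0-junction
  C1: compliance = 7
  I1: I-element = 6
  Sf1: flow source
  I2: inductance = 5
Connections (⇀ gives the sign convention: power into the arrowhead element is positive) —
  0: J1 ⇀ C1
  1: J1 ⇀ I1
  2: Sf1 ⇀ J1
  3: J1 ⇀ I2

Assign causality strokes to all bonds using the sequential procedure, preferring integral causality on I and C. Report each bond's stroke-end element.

#2 →Sf1  (Sf1 (Sf) sets flow on bond)
#0 →J1  (C1: C, integral causality)
#1 →I1  (0-jn J1 has e-setter on 0)
#3 →I2  (J1: bond 0 brought effort, rest push out)

β0 stroke at J1
β1 stroke at I1
β2 stroke at Sf1
β3 stroke at I2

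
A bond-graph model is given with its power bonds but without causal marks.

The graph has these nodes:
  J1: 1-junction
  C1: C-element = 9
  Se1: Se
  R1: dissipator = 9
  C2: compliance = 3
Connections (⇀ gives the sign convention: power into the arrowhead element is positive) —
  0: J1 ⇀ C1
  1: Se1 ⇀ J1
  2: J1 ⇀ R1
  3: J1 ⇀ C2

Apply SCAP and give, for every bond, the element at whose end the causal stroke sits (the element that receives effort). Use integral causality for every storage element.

b1 →J1  (source Se1 imposes e)
b0 →J1  (C1: C, integral causality)
b3 →J1  (C2: C, integral causality)
b2 →R1  (J1 needs exactly one f-in)

b0 stroke→J1
b1 stroke→J1
b2 stroke→R1
b3 stroke→J1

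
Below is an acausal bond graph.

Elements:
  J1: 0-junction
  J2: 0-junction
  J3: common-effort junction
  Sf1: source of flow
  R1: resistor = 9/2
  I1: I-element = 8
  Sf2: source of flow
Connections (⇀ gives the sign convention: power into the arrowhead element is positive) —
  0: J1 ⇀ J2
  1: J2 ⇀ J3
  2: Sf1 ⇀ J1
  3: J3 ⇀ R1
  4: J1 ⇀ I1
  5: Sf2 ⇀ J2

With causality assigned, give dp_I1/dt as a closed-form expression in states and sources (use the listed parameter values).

dp_I1/dt = 9*F_Sf1/2 + 9*F_Sf2/2 - 9*p_I1/16

β2 stroke at Sf1  (source Sf1 imposes f)
β5 stroke at Sf2  (source Sf2 imposes f)
β4 stroke at I1  (I1 integral (f out))
β0 stroke at J1  (J1: last free bond brings effort in)
β1 stroke at J2  (closing 0-jn rule on J2)
β3 stroke at J3  (J3: last free bond brings effort in)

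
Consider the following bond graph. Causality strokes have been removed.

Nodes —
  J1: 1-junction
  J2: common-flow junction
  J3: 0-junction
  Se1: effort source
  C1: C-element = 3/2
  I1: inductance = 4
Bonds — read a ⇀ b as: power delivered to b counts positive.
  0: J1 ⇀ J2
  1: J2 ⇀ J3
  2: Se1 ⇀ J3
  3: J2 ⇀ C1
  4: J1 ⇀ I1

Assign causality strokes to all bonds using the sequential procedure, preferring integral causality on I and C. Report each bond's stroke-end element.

b2 stroke→J3  (source Se1 imposes e)
b1 stroke→J2  (0-jn J3 has e-setter on 2)
b3 stroke→J2  (C1: C, integral causality)
b0 stroke→J1  (J2: last free bond brings flow in)
b4 stroke→I1  (only one flow-in slot at J1)

b0 stroke→J1
b1 stroke→J2
b2 stroke→J3
b3 stroke→J2
b4 stroke→I1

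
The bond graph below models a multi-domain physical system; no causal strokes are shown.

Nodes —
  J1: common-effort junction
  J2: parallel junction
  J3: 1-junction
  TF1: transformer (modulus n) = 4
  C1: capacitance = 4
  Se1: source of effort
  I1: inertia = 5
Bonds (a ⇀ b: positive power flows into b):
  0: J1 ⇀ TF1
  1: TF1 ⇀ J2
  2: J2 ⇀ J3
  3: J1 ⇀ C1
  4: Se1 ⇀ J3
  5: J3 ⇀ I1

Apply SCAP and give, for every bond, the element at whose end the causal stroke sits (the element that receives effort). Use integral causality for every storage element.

bond 4 stroke→J3  (Se1 (Se) sets effort on bond)
bond 3 stroke→J1  (prefer integral on C1)
bond 0 stroke→TF1  (common-e at J1 fixed by 3)
bond 1 stroke→J2  (through TF1, causality passes straight; one stroke at TF1)
bond 2 stroke→J3  (J2: bond 1 brought effort, rest push out)
bond 5 stroke→I1  (only one flow-in slot at J3)

bond 0 stroke at TF1
bond 1 stroke at J2
bond 2 stroke at J3
bond 3 stroke at J1
bond 4 stroke at J3
bond 5 stroke at I1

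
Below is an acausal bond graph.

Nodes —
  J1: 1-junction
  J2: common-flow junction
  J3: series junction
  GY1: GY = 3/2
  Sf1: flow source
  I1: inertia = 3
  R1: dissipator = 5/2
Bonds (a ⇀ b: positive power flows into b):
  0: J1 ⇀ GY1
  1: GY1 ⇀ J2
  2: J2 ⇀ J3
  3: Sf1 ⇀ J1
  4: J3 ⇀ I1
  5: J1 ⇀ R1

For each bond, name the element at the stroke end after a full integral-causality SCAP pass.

#0 stroke at J1
#1 stroke at J2
#2 stroke at J3
#3 stroke at Sf1
#4 stroke at I1
#5 stroke at J1

#3 stroke at Sf1  (Sf1 (Sf) sets flow on bond)
#0 stroke at J1  (common-f at J1 fixed by 3)
#5 stroke at J1  (J1: bond 3 brought flow, rest push out)
#1 stroke at J2  (GY GY1: same side as bond 0)
#2 stroke at J3  (J2 needs exactly one f-in)
#4 stroke at I1  (only one flow-in slot at J3)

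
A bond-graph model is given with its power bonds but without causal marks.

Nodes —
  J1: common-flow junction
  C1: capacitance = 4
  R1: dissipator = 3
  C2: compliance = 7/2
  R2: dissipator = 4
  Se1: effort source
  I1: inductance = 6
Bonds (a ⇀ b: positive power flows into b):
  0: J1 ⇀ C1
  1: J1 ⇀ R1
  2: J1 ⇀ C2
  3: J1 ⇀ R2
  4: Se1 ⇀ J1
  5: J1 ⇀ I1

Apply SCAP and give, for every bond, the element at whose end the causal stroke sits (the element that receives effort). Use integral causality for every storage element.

β0 →J1
β1 →J1
β2 →J1
β3 →J1
β4 →J1
β5 →I1

β4 |J1  (source Se1 imposes e)
β0 |J1  (prefer integral on C1)
β2 |J1  (prefer integral on C2)
β5 |I1  (I1: I, integral causality)
β1 |J1  (J1: bond 5 brought flow, rest push out)
β3 |J1  (1-jn J1 has f-setter on 5)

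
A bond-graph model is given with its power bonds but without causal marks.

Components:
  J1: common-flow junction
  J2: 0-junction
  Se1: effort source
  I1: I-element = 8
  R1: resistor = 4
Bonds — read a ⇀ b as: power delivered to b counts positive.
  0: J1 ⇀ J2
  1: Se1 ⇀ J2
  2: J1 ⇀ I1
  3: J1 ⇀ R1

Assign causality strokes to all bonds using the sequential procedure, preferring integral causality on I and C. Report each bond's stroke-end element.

#0 →J1
#1 →J2
#2 →I1
#3 →J1

b1 stroke at J2  (source Se1 imposes e)
b0 stroke at J1  (common-e at J2 fixed by 1)
b2 stroke at I1  (I1: I, integral causality)
b3 stroke at J1  (1-jn J1 has f-setter on 2)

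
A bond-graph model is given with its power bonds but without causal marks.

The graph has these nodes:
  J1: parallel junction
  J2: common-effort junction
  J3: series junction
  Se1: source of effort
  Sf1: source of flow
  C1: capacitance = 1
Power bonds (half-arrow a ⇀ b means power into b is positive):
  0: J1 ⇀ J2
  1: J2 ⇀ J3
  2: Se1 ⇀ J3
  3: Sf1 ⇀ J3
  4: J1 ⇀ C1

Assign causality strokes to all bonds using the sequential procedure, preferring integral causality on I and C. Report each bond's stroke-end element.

#0 stroke→J2
#1 stroke→J3
#2 stroke→J3
#3 stroke→Sf1
#4 stroke→J1

#2 →J3  (Se1 fixes effort; stroke away)
#3 →Sf1  (Sf1 (Sf) sets flow on bond)
#1 →J3  (common-f at J3 fixed by 3)
#0 →J2  (J2: last free bond brings effort in)
#4 →J1  (J1: last free bond brings effort in)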